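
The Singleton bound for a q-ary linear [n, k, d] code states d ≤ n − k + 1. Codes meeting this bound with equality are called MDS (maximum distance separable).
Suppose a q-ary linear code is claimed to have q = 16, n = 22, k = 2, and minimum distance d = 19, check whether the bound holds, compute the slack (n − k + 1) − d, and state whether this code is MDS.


Singleton RHS = n − k + 1 = 21, slack = 2, bound satisfied, not MDS.

Singleton bound: d ≤ n − k + 1.
Here n = 22, k = 2, so n − k + 1 = 21.
Given d = 19, check d ≤ 21: YES.
Slack = (n − k + 1) − d = 2.
The code is NOT MDS (slack = 2 > 0).
Description: the claimed parameters are [22, 2, 19]_16; such a code would be non-MDS.


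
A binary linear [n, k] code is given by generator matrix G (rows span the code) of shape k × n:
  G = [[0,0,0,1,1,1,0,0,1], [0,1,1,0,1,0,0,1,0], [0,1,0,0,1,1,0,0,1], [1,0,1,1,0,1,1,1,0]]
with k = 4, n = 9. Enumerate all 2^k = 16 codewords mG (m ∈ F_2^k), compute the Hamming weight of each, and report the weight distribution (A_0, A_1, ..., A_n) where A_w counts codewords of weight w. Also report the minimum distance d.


Weight distribution: A_0 = 1, A_2 = 1, A_4 = 8, A_6 = 5, A_8 = 1. Minimum distance d = 2.

Enumerate all 2^4 = 16 messages m ∈ F_2^4.
For each, compute codeword c = mG in F_2^9, then tally its weight.
  m = 0000 → c = 000000000, weight = 0.
  m = 1000 → c = 000111001, weight = 4.
  m = 0100 → c = 011010010, weight = 4.
  m = 1100 → c = 011101011, weight = 6.
  m = 0010 → c = 010011001, weight = 4.
  m = 1010 → c = 010100000, weight = 2.
  m = 0110 → c = 001001011, weight = 4.
  m = 1110 → c = 001110010, weight = 4.
  m = 0001 → c = 101101110, weight = 6.
  m = 1001 → c = 101010111, weight = 6.
  m = 0101 → c = 110111100, weight = 6.
  m = 1101 → c = 110000101, weight = 4.
  m = 0011 → c = 111110111, weight = 8.
  m = 1011 → c = 111001110, weight = 6.
  m = 0111 → c = 100100101, weight = 4.
  m = 1111 → c = 100011100, weight = 4.
Tally weights:
  weight 0: 1 codewords.
  weight 2: 1 codewords.
  weight 4: 8 codewords.
  weight 6: 5 codewords.
  weight 8: 1 codewords.
Minimum distance d = smallest w > 0 with A_w > 0 = 2.
Sanity: Σ A_w = 16 = 2^4 = 16 ✓.


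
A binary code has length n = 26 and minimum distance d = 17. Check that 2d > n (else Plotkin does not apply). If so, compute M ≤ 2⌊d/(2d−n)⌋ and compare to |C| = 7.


Plotkin bound M ≤ 4; given |C| = 7 > bound (violated).

Check applicability: 2d = 34, n = 26.
2d − n = 8 > 0, so Plotkin applies.
Compute d/(2d−n) = 17/8 ≈ 2.1250.
⌊d/(2d−n)⌋ = 2.
Plotkin bound: M ≤ 2·2 = 4.
Given |C| = 7, check: VIOLATED.
This |C| is above the Plotkin bound, so no binary code with n = 26, d = 17 and 7 codewords exists.


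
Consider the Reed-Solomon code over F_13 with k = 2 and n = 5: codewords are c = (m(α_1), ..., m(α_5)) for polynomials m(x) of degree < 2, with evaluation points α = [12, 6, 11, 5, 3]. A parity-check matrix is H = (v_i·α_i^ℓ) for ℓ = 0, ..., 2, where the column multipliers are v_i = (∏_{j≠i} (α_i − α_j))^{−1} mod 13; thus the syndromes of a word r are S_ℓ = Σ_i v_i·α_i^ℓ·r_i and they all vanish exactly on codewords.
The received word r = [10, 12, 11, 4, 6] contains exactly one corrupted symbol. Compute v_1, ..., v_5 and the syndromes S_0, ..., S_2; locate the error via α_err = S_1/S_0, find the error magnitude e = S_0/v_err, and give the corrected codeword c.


S = (4, 11, 1), error at position 2, error magnitude e = 9, c = [10, 3, 11, 4, 6].

Step 1: column multipliers v_i = (∏_{j≠i}(α_i − α_j))^{−1} mod 13.
  i = 1 (α = 12): (12−6)(12−11)(12−5)(12−3) = 6·1·7·9 = 378 ≡ 1, so v_1 = 1^{−1} = 1 (mod 13).
  i = 2 (α = 6): (6−12)(6−11)(6−5)(6−3) = (−6)·(−5)·1·3 = 90 ≡ 12, so v_2 = 12^{−1} = 12 (mod 13).
  i = 3 (α = 11): (11−12)(11−6)(11−5)(11−3) = (−1)·5·6·8 = −240 ≡ 7, so v_3 = 7^{−1} = 2 (mod 13).
  i = 4 (α = 5): (5−12)(5−6)(5−11)(5−3) = (−7)·(−1)·(−6)·2 = −84 ≡ 7, so v_4 = 7^{−1} = 2 (mod 13).
  i = 5 (α = 3): (3−12)(3−6)(3−11)(3−5) = (−9)·(−3)·(−8)·(−2) = 432 ≡ 3, so v_5 = 3^{−1} = 9 (mod 13).
  v = [1, 12, 2, 2, 9].
Step 2: syndromes of r = [10, 12, 11, 4, 6] (all sums mod 13).
  S_0 = Σ v_i r_i = 1·10 + 12·12 + 2·11 + 2·4 + 9·6 = 238 ≡ 4.
  S_1 = Σ v_i α_i r_i = 1·12·10 + 12·6·12 + 2·11·11 + 2·5·4 + 9·3·6 = 1428 ≡ 11.
  α_i^2 mod 13 = [1, 10, 4, 12, 9].
  S_2 = Σ v_i α_i^2 r_i = 1·1·10 + 12·10·12 + 2·4·11 + 2·12·4 + 9·9·6 = 2120 ≡ 1.
  S = (4, 11, 1) ≠ 0, so r is not a codeword (an error is present).
Step 3: locate the error. For a single error e at position i, S_ℓ = v_i·e·α_i^ℓ, so α_err = S_1/S_0.
  S_0^{−1} = 4^{−1} = 10 (mod 13), so α_err = 11·10 = 110 ≡ 6 = α_2. Error position i = 2.
  Consistency check: S_2/S_1 = 1·6 = 6 ≡ 6 = α_err ✓ (single-error assumption holds).
Step 4: error magnitude e = S_0/v_2 = S_0·∏_{j≠2}(α_2 − α_j) = 4·12 = 48 ≡ 9 (mod 13).
Step 5: correct position 2: c_2 = r_2 − e = 12 − 9 ≡ 3 (mod 13). Hence c = [10, 3, 11, 4, 6].
  Check: interpolating c through the α_i gives m(x) = 9 + 12·x (degree < 2) with m(α_i) = c_i for every i, so c is indeed a codeword.


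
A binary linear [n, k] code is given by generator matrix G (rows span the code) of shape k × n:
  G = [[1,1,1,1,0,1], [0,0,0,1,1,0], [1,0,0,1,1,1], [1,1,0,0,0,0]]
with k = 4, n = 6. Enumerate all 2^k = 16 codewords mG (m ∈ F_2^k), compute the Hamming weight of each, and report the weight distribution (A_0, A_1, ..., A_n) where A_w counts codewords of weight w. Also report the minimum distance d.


Weight distribution: A_0 = 1, A_2 = 4, A_3 = 6, A_4 = 3, A_5 = 2. Minimum distance d = 2.

Enumerate all 2^4 = 16 messages m ∈ F_2^4.
For each, compute codeword c = mG in F_2^6, then tally its weight.
  m = 0000 → c = 000000, weight = 0.
  m = 1000 → c = 111101, weight = 5.
  m = 0100 → c = 000110, weight = 2.
  m = 1100 → c = 111011, weight = 5.
  m = 0010 → c = 100111, weight = 4.
  m = 1010 → c = 011010, weight = 3.
  m = 0110 → c = 100001, weight = 2.
  m = 1110 → c = 011100, weight = 3.
  m = 0001 → c = 110000, weight = 2.
  m = 1001 → c = 001101, weight = 3.
  m = 0101 → c = 110110, weight = 4.
  m = 1101 → c = 001011, weight = 3.
  m = 0011 → c = 010111, weight = 4.
  m = 1011 → c = 101010, weight = 3.
  m = 0111 → c = 010001, weight = 2.
  m = 1111 → c = 101100, weight = 3.
Tally weights:
  weight 0: 1 codewords.
  weight 2: 4 codewords.
  weight 3: 6 codewords.
  weight 4: 3 codewords.
  weight 5: 2 codewords.
Minimum distance d = smallest w > 0 with A_w > 0 = 2.
Sanity: Σ A_w = 16 = 2^4 = 16 ✓.


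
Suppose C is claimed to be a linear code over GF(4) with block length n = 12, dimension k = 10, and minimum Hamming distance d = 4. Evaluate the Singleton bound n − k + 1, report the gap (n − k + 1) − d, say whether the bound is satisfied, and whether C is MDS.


Singleton RHS = n − k + 1 = 3, slack = -1, bound violated (no such code; not MDS).

Singleton bound: d ≤ n − k + 1.
Here n = 12, k = 10, so n − k + 1 = 3.
Given d = 4, check d ≤ 3: NO.
Slack = (n − k + 1) − d = -1.
The slack is negative: d = 4 exceeds n − k + 1 = 3 by 1, so the Singleton bound is violated and no linear [12, 10, 4]_4 code can exist. In particular it is not MDS (MDS requires d = n − k + 1 exactly).
Description: the claimed parameters are [12, 10, 4]_4; such a code would be impossible (violates the Singleton bound).


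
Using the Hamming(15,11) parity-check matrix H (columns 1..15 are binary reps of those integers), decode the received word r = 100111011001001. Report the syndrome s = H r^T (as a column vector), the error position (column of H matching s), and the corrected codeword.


s = (0, 1, 0, 0)^T, error position = 4, corrected codeword c = 100011011001001

Compute s = H r^T mod 2 one row at a time:
  s_1 = 1 + 1 + 0 + 0 + 1 + 0 + 0 + 1 = 4 ≡ 0 (mod 2).
  s_2 = 1 + 1 + 1 + 0 + 1 + 0 + 0 + 1 = 5 ≡ 1 (mod 2).
  s_3 = 0 + 0 + 1 + 0 + 0 + 0 + 0 + 1 = 2 ≡ 0 (mod 2).
  s_4 = 1 + 0 + 1 + 0 + 1 + 0 + 0 + 1 = 4 ≡ 0 (mod 2).
s = (0, 1, 0, 0)^T — this equals column 4 of H (binary 0100), so error is at position 4.
Correct: flip bit 4 of r = 100111011001001 to get c = 100011011001001.


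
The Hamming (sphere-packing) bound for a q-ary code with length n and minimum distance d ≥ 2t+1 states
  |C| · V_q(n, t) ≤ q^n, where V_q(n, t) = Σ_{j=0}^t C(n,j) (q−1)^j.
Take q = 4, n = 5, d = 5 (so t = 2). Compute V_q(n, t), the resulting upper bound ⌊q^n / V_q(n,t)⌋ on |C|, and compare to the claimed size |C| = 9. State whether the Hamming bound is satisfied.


V_q(n, t) = 106, q^n = 1024, Hamming bound = 9, |C| = 9 ≤ bound (satisfied).

Step 1: Compute V_q(n, t) = Σ_{j=0}^2 C(n, j) (q−1)^j.
  j = 0: C(5,0)·(3)^0 = 1·1 = 1.
  j = 1: C(5,1)·(3)^1 = 5·3 = 15.
  j = 2: C(5,2)·(3)^2 = 10·9 = 90.
  V_q(n, t) = 1 + 15 + 90 = 106.
Step 2: q^n = 4^5 = 1024.
Step 3: Hamming bound ⌊q^n / V_q(n,t)⌋ = ⌊1024/106⌋ = 9.
Step 4: Compare |C| = 9 to 9: satisfied.
The claimed |C| lies at the Hamming bound (tight).


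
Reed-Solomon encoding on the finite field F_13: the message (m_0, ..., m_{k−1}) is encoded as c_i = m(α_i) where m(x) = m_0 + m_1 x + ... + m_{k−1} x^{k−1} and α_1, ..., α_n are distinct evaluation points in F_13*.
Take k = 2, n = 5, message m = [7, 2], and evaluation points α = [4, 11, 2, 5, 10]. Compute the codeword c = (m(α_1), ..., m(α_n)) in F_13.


c = [2, 3, 11, 4, 1]

Message polynomial: m(x) = 7 + 2·x (mod 13).
For each evaluation point α_i, compute m(α_i) mod 13:
  α_1 = 4: Horner steps 2 → 2, so m(4) = 2.
  α_2 = 11: Horner steps 2 → 3, so m(11) = 3.
  α_3 = 2: Horner steps 2 → 11, so m(2) = 11.
  α_4 = 5: Horner steps 2 → 4, so m(5) = 4.
  α_5 = 10: Horner steps 2 → 1, so m(10) = 1.
Codeword c = [2, 3, 11, 4, 1] ∈ F_13^5.


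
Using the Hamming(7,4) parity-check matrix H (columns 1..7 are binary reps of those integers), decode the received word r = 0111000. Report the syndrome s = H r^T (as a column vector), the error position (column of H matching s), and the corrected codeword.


s = (1, 0, 1)^T, error position = 5, corrected codeword c = 0111100

Compute s = H r^T mod 2 one row at a time:
  s_1 = 1 + 0 + 0 + 0 = 1 ≡ 1 (mod 2).
  s_2 = 1 + 1 + 0 + 0 = 2 ≡ 0 (mod 2).
  s_3 = 0 + 1 + 0 + 0 = 1 ≡ 1 (mod 2).
s = (1, 0, 1)^T — this equals column 5 of H (binary 101), so error is at position 5.
Correct: flip bit 5 of r = 0111000 to get c = 0111100.


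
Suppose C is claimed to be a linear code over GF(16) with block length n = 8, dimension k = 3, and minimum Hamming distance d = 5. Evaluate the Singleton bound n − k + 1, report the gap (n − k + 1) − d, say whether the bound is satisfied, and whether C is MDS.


Singleton RHS = n − k + 1 = 6, slack = 1, bound satisfied, not MDS.

Singleton bound: d ≤ n − k + 1.
Here n = 8, k = 3, so n − k + 1 = 6.
Given d = 5, check d ≤ 6: YES.
Slack = (n − k + 1) − d = 1.
The code is NOT MDS (slack = 1 > 0).
Description: the claimed parameters are [8, 3, 5]_16; such a code would be non-MDS.


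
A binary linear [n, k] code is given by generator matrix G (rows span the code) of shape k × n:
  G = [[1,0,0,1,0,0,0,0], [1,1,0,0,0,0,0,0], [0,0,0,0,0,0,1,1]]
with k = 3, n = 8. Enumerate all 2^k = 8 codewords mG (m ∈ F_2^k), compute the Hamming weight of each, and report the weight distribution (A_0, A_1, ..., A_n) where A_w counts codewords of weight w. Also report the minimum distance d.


Weight distribution: A_0 = 1, A_2 = 4, A_4 = 3. Minimum distance d = 2.

Enumerate all 2^3 = 8 messages m ∈ F_2^3.
For each, compute codeword c = mG in F_2^8, then tally its weight.
  m = 000 → c = 00000000, weight = 0.
  m = 100 → c = 10010000, weight = 2.
  m = 010 → c = 11000000, weight = 2.
  m = 110 → c = 01010000, weight = 2.
  m = 001 → c = 00000011, weight = 2.
  m = 101 → c = 10010011, weight = 4.
  m = 011 → c = 11000011, weight = 4.
  m = 111 → c = 01010011, weight = 4.
Tally weights:
  weight 0: 1 codewords.
  weight 2: 4 codewords.
  weight 4: 3 codewords.
Minimum distance d = smallest w > 0 with A_w > 0 = 2.
Sanity: Σ A_w = 8 = 2^3 = 8 ✓.


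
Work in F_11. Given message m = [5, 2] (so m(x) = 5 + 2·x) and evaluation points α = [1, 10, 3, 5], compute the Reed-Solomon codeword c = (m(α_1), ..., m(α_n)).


c = [7, 3, 0, 4]

Message polynomial: m(x) = 5 + 2·x (mod 11).
For each evaluation point α_i, compute m(α_i) mod 11:
  α_1 = 1: Horner steps 2 → 7, so m(1) = 7.
  α_2 = 10: Horner steps 2 → 3, so m(10) = 3.
  α_3 = 3: Horner steps 2 → 0, so m(3) = 0.
  α_4 = 5: Horner steps 2 → 4, so m(5) = 4.
Codeword c = [7, 3, 0, 4] ∈ F_11^4.


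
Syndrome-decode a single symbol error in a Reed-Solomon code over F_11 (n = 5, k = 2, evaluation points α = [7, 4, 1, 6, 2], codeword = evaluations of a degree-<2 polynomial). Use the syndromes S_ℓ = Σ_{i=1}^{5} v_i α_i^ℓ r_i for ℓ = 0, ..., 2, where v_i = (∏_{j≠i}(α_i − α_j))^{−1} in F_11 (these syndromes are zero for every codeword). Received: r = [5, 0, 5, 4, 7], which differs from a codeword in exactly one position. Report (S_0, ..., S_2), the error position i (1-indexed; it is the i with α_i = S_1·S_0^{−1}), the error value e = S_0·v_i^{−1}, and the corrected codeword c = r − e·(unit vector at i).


S = (5, 2, 3), error at position 1, error magnitude e = 10, c = [6, 0, 5, 4, 7].

Step 1: column multipliers v_i = (∏_{j≠i}(α_i − α_j))^{−1} mod 11.
  i = 1 (α = 7): (7−4)(7−1)(7−6)(7−2) = 3·6·1·5 = 90 ≡ 2, so v_1 = 2^{−1} = 6 (mod 11).
  i = 2 (α = 4): (4−7)(4−1)(4−6)(4−2) = (−3)·3·(−2)·2 = 36 ≡ 3, so v_2 = 3^{−1} = 4 (mod 11).
  i = 3 (α = 1): (1−7)(1−4)(1−6)(1−2) = (−6)·(−3)·(−5)·(−1) = 90 ≡ 2, so v_3 = 2^{−1} = 6 (mod 11).
  i = 4 (α = 6): (6−7)(6−4)(6−1)(6−2) = (−1)·2·5·4 = −40 ≡ 4, so v_4 = 4^{−1} = 3 (mod 11).
  i = 5 (α = 2): (2−7)(2−4)(2−1)(2−6) = (−5)·(−2)·1·(−4) = −40 ≡ 4, so v_5 = 4^{−1} = 3 (mod 11).
  v = [6, 4, 6, 3, 3].
Step 2: syndromes of r = [5, 0, 5, 4, 7] (all sums mod 11).
  S_0 = Σ v_i r_i = 6·5 + 4·0 + 6·5 + 3·4 + 3·7 = 93 ≡ 5.
  S_1 = Σ v_i α_i r_i = 6·7·5 + 4·4·0 + 6·1·5 + 3·6·4 + 3·2·7 = 354 ≡ 2.
  α_i^2 mod 11 = [5, 5, 1, 3, 4].
  S_2 = Σ v_i α_i^2 r_i = 6·5·5 + 4·5·0 + 6·1·5 + 3·3·4 + 3·4·7 = 300 ≡ 3.
  S = (5, 2, 3) ≠ 0, so r is not a codeword (an error is present).
Step 3: locate the error. For a single error e at position i, S_ℓ = v_i·e·α_i^ℓ, so α_err = S_1/S_0.
  S_0^{−1} = 5^{−1} = 9 (mod 11), so α_err = 2·9 = 18 ≡ 7 = α_1. Error position i = 1.
  Consistency check: S_2/S_1 = 3·6 = 18 ≡ 7 = α_err ✓ (single-error assumption holds).
Step 4: error magnitude e = S_0/v_1 = S_0·∏_{j≠1}(α_1 − α_j) = 5·2 = 10 ≡ 10 (mod 11).
Step 5: correct position 1: c_1 = r_1 − e = 5 − 10 ≡ 6 (mod 11). Hence c = [6, 0, 5, 4, 7].
  Check: interpolating c through the α_i gives m(x) = 3 + 2·x (degree < 2) with m(α_i) = c_i for every i, so c is indeed a codeword.


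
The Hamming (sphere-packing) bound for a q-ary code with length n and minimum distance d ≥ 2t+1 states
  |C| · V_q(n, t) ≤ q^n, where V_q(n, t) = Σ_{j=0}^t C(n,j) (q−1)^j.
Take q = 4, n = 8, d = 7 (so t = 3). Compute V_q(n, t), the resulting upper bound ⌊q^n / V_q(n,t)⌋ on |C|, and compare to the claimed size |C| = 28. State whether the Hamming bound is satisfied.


V_q(n, t) = 1789, q^n = 65536, Hamming bound = 36, |C| = 28 ≤ bound (satisfied).

Step 1: Compute V_q(n, t) = Σ_{j=0}^3 C(n, j) (q−1)^j.
  j = 0: C(8,0)·(3)^0 = 1·1 = 1.
  j = 1: C(8,1)·(3)^1 = 8·3 = 24.
  j = 2: C(8,2)·(3)^2 = 28·9 = 252.
  j = 3: C(8,3)·(3)^3 = 56·27 = 1512.
  V_q(n, t) = 1 + 24 + 252 + 1512 = 1789.
Step 2: q^n = 4^8 = 65536.
Step 3: Hamming bound ⌊q^n / V_q(n,t)⌋ = ⌊65536/1789⌋ = 36.
Step 4: Compare |C| = 28 to 36: satisfied.
The claimed |C| lies below the Hamming bound.


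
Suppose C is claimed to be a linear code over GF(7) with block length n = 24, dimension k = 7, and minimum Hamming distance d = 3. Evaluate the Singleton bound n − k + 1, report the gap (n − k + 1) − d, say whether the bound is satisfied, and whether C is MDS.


Singleton RHS = n − k + 1 = 18, slack = 15, bound satisfied, not MDS.

Singleton bound: d ≤ n − k + 1.
Here n = 24, k = 7, so n − k + 1 = 18.
Given d = 3, check d ≤ 18: YES.
Slack = (n − k + 1) − d = 15.
The code is NOT MDS (slack = 15 > 0).
Description: the claimed parameters are [24, 7, 3]_7; such a code would be non-MDS.


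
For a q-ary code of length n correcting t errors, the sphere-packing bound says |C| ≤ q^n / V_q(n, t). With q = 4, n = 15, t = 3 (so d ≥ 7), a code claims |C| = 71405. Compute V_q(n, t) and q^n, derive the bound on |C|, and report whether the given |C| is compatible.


V_q(n, t) = 13276, q^n = 1073741824, Hamming bound = 80878, |C| = 71405 ≤ bound (satisfied).

Step 1: Compute V_q(n, t) = Σ_{j=0}^3 C(n, j) (q−1)^j.
  j = 0: C(15,0)·(3)^0 = 1·1 = 1.
  j = 1: C(15,1)·(3)^1 = 15·3 = 45.
  j = 2: C(15,2)·(3)^2 = 105·9 = 945.
  j = 3: C(15,3)·(3)^3 = 455·27 = 12285.
  V_q(n, t) = 1 + 45 + 945 + 12285 = 13276.
Step 2: q^n = 4^15 = 1073741824.
Step 3: Hamming bound ⌊q^n / V_q(n,t)⌋ = ⌊1073741824/13276⌋ = 80878.
Step 4: Compare |C| = 71405 to 80878: satisfied.
The claimed |C| lies below the Hamming bound.


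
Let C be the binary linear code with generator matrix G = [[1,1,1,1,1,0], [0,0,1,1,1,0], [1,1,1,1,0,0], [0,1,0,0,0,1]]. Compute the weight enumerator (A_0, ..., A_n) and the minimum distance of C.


Weight distribution: A_0 = 1, A_1 = 1, A_2 = 4, A_3 = 4, A_4 = 3, A_5 = 3. Minimum distance d = 1.

Enumerate all 2^4 = 16 messages m ∈ F_2^4.
For each, compute codeword c = mG in F_2^6, then tally its weight.
  m = 0000 → c = 000000, weight = 0.
  m = 1000 → c = 111110, weight = 5.
  m = 0100 → c = 001110, weight = 3.
  m = 1100 → c = 110000, weight = 2.
  m = 0010 → c = 111100, weight = 4.
  m = 1010 → c = 000010, weight = 1.
  m = 0110 → c = 110010, weight = 3.
  m = 1110 → c = 001100, weight = 2.
  m = 0001 → c = 010001, weight = 2.
  m = 1001 → c = 101111, weight = 5.
  m = 0101 → c = 011111, weight = 5.
  m = 1101 → c = 100001, weight = 2.
  m = 0011 → c = 101101, weight = 4.
  m = 1011 → c = 010011, weight = 3.
  m = 0111 → c = 100011, weight = 3.
  m = 1111 → c = 011101, weight = 4.
Tally weights:
  weight 0: 1 codewords.
  weight 1: 1 codewords.
  weight 2: 4 codewords.
  weight 3: 4 codewords.
  weight 4: 3 codewords.
  weight 5: 3 codewords.
Minimum distance d = smallest w > 0 with A_w > 0 = 1.
Sanity: Σ A_w = 16 = 2^4 = 16 ✓.


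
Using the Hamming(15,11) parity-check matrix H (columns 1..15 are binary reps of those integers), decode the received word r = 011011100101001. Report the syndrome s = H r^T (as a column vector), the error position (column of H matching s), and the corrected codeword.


s = (1, 1, 0, 0)^T, error position = 12, corrected codeword c = 011011100100001

Compute s = H r^T mod 2 one row at a time:
  s_1 = 0 + 0 + 1 + 0 + 1 + 0 + 0 + 1 = 3 ≡ 1 (mod 2).
  s_2 = 0 + 1 + 1 + 1 + 1 + 0 + 0 + 1 = 5 ≡ 1 (mod 2).
  s_3 = 1 + 1 + 1 + 1 + 1 + 0 + 0 + 1 = 6 ≡ 0 (mod 2).
  s_4 = 0 + 1 + 1 + 1 + 0 + 0 + 0 + 1 = 4 ≡ 0 (mod 2).
s = (1, 1, 0, 0)^T — this equals column 12 of H (binary 1100), so error is at position 12.
Correct: flip bit 12 of r = 011011100101001 to get c = 011011100100001.


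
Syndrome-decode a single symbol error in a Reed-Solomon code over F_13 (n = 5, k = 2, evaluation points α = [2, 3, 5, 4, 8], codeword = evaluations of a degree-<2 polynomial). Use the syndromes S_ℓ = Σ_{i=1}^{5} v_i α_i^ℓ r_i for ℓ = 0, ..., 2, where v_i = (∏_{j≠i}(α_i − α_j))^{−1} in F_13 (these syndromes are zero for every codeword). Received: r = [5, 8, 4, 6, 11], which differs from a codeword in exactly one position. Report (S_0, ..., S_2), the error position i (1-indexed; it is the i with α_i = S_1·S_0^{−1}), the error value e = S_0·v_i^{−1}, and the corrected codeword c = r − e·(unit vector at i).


S = (6, 12, 11), error at position 1, error magnitude e = 8, c = [10, 8, 4, 6, 11].

Step 1: column multipliers v_i = (∏_{j≠i}(α_i − α_j))^{−1} mod 13.
  i = 1 (α = 2): (2−3)(2−5)(2−4)(2−8) = (−1)·(−3)·(−2)·(−6) = 36 ≡ 10, so v_1 = 10^{−1} = 4 (mod 13).
  i = 2 (α = 3): (3−2)(3−5)(3−4)(3−8) = 1·(−2)·(−1)·(−5) = −10 ≡ 3, so v_2 = 3^{−1} = 9 (mod 13).
  i = 3 (α = 5): (5−2)(5−3)(5−4)(5−8) = 3·2·1·(−3) = −18 ≡ 8, so v_3 = 8^{−1} = 5 (mod 13).
  i = 4 (α = 4): (4−2)(4−3)(4−5)(4−8) = 2·1·(−1)·(−4) = 8 ≡ 8, so v_4 = 8^{−1} = 5 (mod 13).
  i = 5 (α = 8): (8−2)(8−3)(8−5)(8−4) = 6·5·3·4 = 360 ≡ 9, so v_5 = 9^{−1} = 3 (mod 13).
  v = [4, 9, 5, 5, 3].
Step 2: syndromes of r = [5, 8, 4, 6, 11] (all sums mod 13).
  S_0 = Σ v_i r_i = 4·5 + 9·8 + 5·4 + 5·6 + 3·11 = 175 ≡ 6.
  S_1 = Σ v_i α_i r_i = 4·2·5 + 9·3·8 + 5·5·4 + 5·4·6 + 3·8·11 = 740 ≡ 12.
  α_i^2 mod 13 = [4, 9, 12, 3, 12].
  S_2 = Σ v_i α_i^2 r_i = 4·4·5 + 9·9·8 + 5·12·4 + 5·3·6 + 3·12·11 = 1454 ≡ 11.
  S = (6, 12, 11) ≠ 0, so r is not a codeword (an error is present).
Step 3: locate the error. For a single error e at position i, S_ℓ = v_i·e·α_i^ℓ, so α_err = S_1/S_0.
  S_0^{−1} = 6^{−1} = 11 (mod 13), so α_err = 12·11 = 132 ≡ 2 = α_1. Error position i = 1.
  Consistency check: S_2/S_1 = 11·12 = 132 ≡ 2 = α_err ✓ (single-error assumption holds).
Step 4: error magnitude e = S_0/v_1 = S_0·∏_{j≠1}(α_1 − α_j) = 6·10 = 60 ≡ 8 (mod 13).
Step 5: correct position 1: c_1 = r_1 − e = 5 − 8 ≡ 10 (mod 13). Hence c = [10, 8, 4, 6, 11].
  Check: interpolating c through the α_i gives m(x) = 1 + 11·x (degree < 2) with m(α_i) = c_i for every i, so c is indeed a codeword.


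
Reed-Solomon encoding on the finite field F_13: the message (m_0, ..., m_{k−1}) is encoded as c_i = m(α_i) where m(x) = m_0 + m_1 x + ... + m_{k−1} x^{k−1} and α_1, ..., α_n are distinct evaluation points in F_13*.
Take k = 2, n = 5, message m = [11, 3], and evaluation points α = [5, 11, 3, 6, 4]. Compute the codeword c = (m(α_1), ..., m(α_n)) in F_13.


c = [0, 5, 7, 3, 10]

Message polynomial: m(x) = 11 + 3·x (mod 13).
For each evaluation point α_i, compute m(α_i) mod 13:
  α_1 = 5: Horner steps 3 → 0, so m(5) = 0.
  α_2 = 11: Horner steps 3 → 5, so m(11) = 5.
  α_3 = 3: Horner steps 3 → 7, so m(3) = 7.
  α_4 = 6: Horner steps 3 → 3, so m(6) = 3.
  α_5 = 4: Horner steps 3 → 10, so m(4) = 10.
Codeword c = [0, 5, 7, 3, 10] ∈ F_13^5.


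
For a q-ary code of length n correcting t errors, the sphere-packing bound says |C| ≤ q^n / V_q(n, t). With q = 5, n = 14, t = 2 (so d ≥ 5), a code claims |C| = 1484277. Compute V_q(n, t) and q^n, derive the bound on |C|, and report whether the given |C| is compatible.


V_q(n, t) = 1513, q^n = 6103515625, Hamming bound = 4034048, |C| = 1484277 ≤ bound (satisfied).

Step 1: Compute V_q(n, t) = Σ_{j=0}^2 C(n, j) (q−1)^j.
  j = 0: C(14,0)·(4)^0 = 1·1 = 1.
  j = 1: C(14,1)·(4)^1 = 14·4 = 56.
  j = 2: C(14,2)·(4)^2 = 91·16 = 1456.
  V_q(n, t) = 1 + 56 + 1456 = 1513.
Step 2: q^n = 5^14 = 6103515625.
Step 3: Hamming bound ⌊q^n / V_q(n,t)⌋ = ⌊6103515625/1513⌋ = 4034048.
Step 4: Compare |C| = 1484277 to 4034048: satisfied.
The claimed |C| lies below the Hamming bound.


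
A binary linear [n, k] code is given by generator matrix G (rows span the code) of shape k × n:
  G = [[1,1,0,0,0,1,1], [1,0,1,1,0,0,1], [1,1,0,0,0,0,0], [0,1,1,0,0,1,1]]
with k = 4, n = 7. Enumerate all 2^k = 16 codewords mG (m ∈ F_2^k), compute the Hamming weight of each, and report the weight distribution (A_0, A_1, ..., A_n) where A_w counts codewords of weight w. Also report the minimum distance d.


Weight distribution: A_0 = 1, A_2 = 6, A_4 = 9. Minimum distance d = 2.

Enumerate all 2^4 = 16 messages m ∈ F_2^4.
For each, compute codeword c = mG in F_2^7, then tally its weight.
  m = 0000 → c = 0000000, weight = 0.
  m = 1000 → c = 1100011, weight = 4.
  m = 0100 → c = 1011001, weight = 4.
  m = 1100 → c = 0111010, weight = 4.
  m = 0010 → c = 1100000, weight = 2.
  m = 1010 → c = 0000011, weight = 2.
  m = 0110 → c = 0111001, weight = 4.
  m = 1110 → c = 1011010, weight = 4.
  m = 0001 → c = 0110011, weight = 4.
  m = 1001 → c = 1010000, weight = 2.
  m = 0101 → c = 1101010, weight = 4.
  m = 1101 → c = 0001001, weight = 2.
  m = 0011 → c = 1010011, weight = 4.
  m = 1011 → c = 0110000, weight = 2.
  m = 0111 → c = 0001010, weight = 2.
  m = 1111 → c = 1101001, weight = 4.
Tally weights:
  weight 0: 1 codewords.
  weight 2: 6 codewords.
  weight 4: 9 codewords.
Minimum distance d = smallest w > 0 with A_w > 0 = 2.
Sanity: Σ A_w = 16 = 2^4 = 16 ✓.


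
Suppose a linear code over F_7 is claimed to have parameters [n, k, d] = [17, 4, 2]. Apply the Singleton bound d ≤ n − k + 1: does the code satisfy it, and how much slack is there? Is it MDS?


Singleton RHS = n − k + 1 = 14, slack = 12, bound satisfied, not MDS.

Singleton bound: d ≤ n − k + 1.
Here n = 17, k = 4, so n − k + 1 = 14.
Given d = 2, check d ≤ 14: YES.
Slack = (n − k + 1) − d = 12.
The code is NOT MDS (slack = 12 > 0).
Description: the claimed parameters are [17, 4, 2]_7; such a code would be non-MDS.


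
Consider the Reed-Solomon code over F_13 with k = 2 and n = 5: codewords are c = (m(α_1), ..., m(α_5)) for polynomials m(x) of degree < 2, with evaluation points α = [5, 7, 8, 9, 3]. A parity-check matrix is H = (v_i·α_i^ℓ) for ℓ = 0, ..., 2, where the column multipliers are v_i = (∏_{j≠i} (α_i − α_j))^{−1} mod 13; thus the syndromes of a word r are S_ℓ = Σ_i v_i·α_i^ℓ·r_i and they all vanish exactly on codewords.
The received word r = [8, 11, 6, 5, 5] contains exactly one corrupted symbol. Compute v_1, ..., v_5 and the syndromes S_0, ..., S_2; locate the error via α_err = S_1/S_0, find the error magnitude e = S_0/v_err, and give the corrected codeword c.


S = (12, 4, 10), error at position 4, error magnitude e = 4, c = [8, 11, 6, 1, 5].

Step 1: column multipliers v_i = (∏_{j≠i}(α_i − α_j))^{−1} mod 13.
  i = 1 (α = 5): (5−7)(5−8)(5−9)(5−3) = (−2)·(−3)·(−4)·2 = −48 ≡ 4, so v_1 = 4^{−1} = 10 (mod 13).
  i = 2 (α = 7): (7−5)(7−8)(7−9)(7−3) = 2·(−1)·(−2)·4 = 16 ≡ 3, so v_2 = 3^{−1} = 9 (mod 13).
  i = 3 (α = 8): (8−5)(8−7)(8−9)(8−3) = 3·1·(−1)·5 = −15 ≡ 11, so v_3 = 11^{−1} = 6 (mod 13).
  i = 4 (α = 9): (9−5)(9−7)(9−8)(9−3) = 4·2·1·6 = 48 ≡ 9, so v_4 = 9^{−1} = 3 (mod 13).
  i = 5 (α = 3): (3−5)(3−7)(3−8)(3−9) = (−2)·(−4)·(−5)·(−6) = 240 ≡ 6, so v_5 = 6^{−1} = 11 (mod 13).
  v = [10, 9, 6, 3, 11].
Step 2: syndromes of r = [8, 11, 6, 5, 5] (all sums mod 13).
  S_0 = Σ v_i r_i = 10·8 + 9·11 + 6·6 + 3·5 + 11·5 = 285 ≡ 12.
  S_1 = Σ v_i α_i r_i = 10·5·8 + 9·7·11 + 6·8·6 + 3·9·5 + 11·3·5 = 1681 ≡ 4.
  α_i^2 mod 13 = [12, 10, 12, 3, 9].
  S_2 = Σ v_i α_i^2 r_i = 10·12·8 + 9·10·11 + 6·12·6 + 3·3·5 + 11·9·5 = 2922 ≡ 10.
  S = (12, 4, 10) ≠ 0, so r is not a codeword (an error is present).
Step 3: locate the error. For a single error e at position i, S_ℓ = v_i·e·α_i^ℓ, so α_err = S_1/S_0.
  S_0^{−1} = 12^{−1} = 12 (mod 13), so α_err = 4·12 = 48 ≡ 9 = α_4. Error position i = 4.
  Consistency check: S_2/S_1 = 10·10 = 100 ≡ 9 = α_err ✓ (single-error assumption holds).
Step 4: error magnitude e = S_0/v_4 = S_0·∏_{j≠4}(α_4 − α_j) = 12·9 = 108 ≡ 4 (mod 13).
Step 5: correct position 4: c_4 = r_4 − e = 5 − 4 ≡ 1 (mod 13). Hence c = [8, 11, 6, 1, 5].
  Check: interpolating c through the α_i gives m(x) = 7 + 8·x (degree < 2) with m(α_i) = c_i for every i, so c is indeed a codeword.


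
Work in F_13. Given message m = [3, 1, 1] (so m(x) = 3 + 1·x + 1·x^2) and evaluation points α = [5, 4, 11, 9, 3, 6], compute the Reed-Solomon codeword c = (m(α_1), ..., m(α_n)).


c = [7, 10, 5, 2, 2, 6]

Message polynomial: m(x) = 3 + 1·x + 1·x^2 (mod 13).
For each evaluation point α_i, compute m(α_i) mod 13:
  α_1 = 5: Horner steps 1 → 6 → 7, so m(5) = 7.
  α_2 = 4: Horner steps 1 → 5 → 10, so m(4) = 10.
  α_3 = 11: Horner steps 1 → 12 → 5, so m(11) = 5.
  α_4 = 9: Horner steps 1 → 10 → 2, so m(9) = 2.
  α_5 = 3: Horner steps 1 → 4 → 2, so m(3) = 2.
  α_6 = 6: Horner steps 1 → 7 → 6, so m(6) = 6.
Codeword c = [7, 10, 5, 2, 2, 6] ∈ F_13^6.


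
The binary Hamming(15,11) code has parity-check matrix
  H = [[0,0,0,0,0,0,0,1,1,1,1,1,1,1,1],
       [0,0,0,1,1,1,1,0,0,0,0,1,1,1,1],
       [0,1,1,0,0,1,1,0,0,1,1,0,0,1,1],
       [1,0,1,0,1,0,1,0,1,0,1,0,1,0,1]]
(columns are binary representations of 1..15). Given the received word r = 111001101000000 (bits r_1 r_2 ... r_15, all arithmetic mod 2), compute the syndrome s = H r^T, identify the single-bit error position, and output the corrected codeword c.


s = (1, 0, 0, 0)^T, error position = 8, corrected codeword c = 111001111000000

Compute s = H r^T mod 2 one row at a time:
  s_1 = 0 + 1 + 0 + 0 + 0 + 0 + 0 + 0 = 1 ≡ 1 (mod 2).
  s_2 = 0 + 0 + 1 + 1 + 0 + 0 + 0 + 0 = 2 ≡ 0 (mod 2).
  s_3 = 1 + 1 + 1 + 1 + 0 + 0 + 0 + 0 = 4 ≡ 0 (mod 2).
  s_4 = 1 + 1 + 0 + 1 + 1 + 0 + 0 + 0 = 4 ≡ 0 (mod 2).
s = (1, 0, 0, 0)^T — this equals column 8 of H (binary 1000), so error is at position 8.
Correct: flip bit 8 of r = 111001101000000 to get c = 111001111000000.


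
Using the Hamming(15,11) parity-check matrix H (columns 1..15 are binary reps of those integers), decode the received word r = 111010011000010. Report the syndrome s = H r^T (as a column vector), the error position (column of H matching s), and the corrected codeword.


s = (1, 0, 1, 0)^T, error position = 10, corrected codeword c = 111010011100010

Compute s = H r^T mod 2 one row at a time:
  s_1 = 1 + 1 + 0 + 0 + 0 + 0 + 1 + 0 = 3 ≡ 1 (mod 2).
  s_2 = 0 + 1 + 0 + 0 + 0 + 0 + 1 + 0 = 2 ≡ 0 (mod 2).
  s_3 = 1 + 1 + 0 + 0 + 0 + 0 + 1 + 0 = 3 ≡ 1 (mod 2).
  s_4 = 1 + 1 + 1 + 0 + 1 + 0 + 0 + 0 = 4 ≡ 0 (mod 2).
s = (1, 0, 1, 0)^T — this equals column 10 of H (binary 1010), so error is at position 10.
Correct: flip bit 10 of r = 111010011000010 to get c = 111010011100010.


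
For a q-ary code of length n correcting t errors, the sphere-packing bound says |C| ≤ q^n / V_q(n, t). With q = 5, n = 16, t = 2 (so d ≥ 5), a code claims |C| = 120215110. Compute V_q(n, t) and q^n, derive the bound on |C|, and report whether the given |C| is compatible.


V_q(n, t) = 1985, q^n = 152587890625, Hamming bound = 76870473, |C| = 120215110 > bound (violated).

Step 1: Compute V_q(n, t) = Σ_{j=0}^2 C(n, j) (q−1)^j.
  j = 0: C(16,0)·(4)^0 = 1·1 = 1.
  j = 1: C(16,1)·(4)^1 = 16·4 = 64.
  j = 2: C(16,2)·(4)^2 = 120·16 = 1920.
  V_q(n, t) = 1 + 64 + 1920 = 1985.
Step 2: q^n = 5^16 = 152587890625.
Step 3: Hamming bound ⌊q^n / V_q(n,t)⌋ = ⌊152587890625/1985⌋ = 76870473.
Step 4: Compare |C| = 120215110 to 76870473: violated.
The claimed |C| lies above the Hamming bound, so no 5-ary code of length 16 with d ≥ 5 can have 120215110 codewords.


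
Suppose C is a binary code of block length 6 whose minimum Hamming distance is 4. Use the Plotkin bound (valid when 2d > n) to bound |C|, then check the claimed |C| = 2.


Plotkin bound M ≤ 4; given |C| = 2 ≤ bound (satisfied).

Check applicability: 2d = 8, n = 6.
2d − n = 2 > 0, so Plotkin applies.
Compute d/(2d−n) = 4/2 ≈ 2.0000.
⌊d/(2d−n)⌋ = 2.
Plotkin bound: M ≤ 2·2 = 4.
Given |C| = 2, check: satisfied.
This |C| is below the Plotkin bound.


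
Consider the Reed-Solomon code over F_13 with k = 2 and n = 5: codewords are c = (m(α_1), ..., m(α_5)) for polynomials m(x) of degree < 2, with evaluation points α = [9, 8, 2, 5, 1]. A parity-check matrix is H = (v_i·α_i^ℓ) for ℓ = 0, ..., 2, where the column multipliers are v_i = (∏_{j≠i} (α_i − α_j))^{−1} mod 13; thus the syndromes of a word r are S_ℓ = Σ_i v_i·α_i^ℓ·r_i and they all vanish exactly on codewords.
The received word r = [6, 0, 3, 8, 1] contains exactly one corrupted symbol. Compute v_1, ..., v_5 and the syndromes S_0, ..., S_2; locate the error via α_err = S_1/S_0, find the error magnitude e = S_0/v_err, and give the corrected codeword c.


S = (10, 10, 10), error at position 5, error magnitude e = 4, c = [6, 0, 3, 8, 10].

Step 1: column multipliers v_i = (∏_{j≠i}(α_i − α_j))^{−1} mod 13.
  i = 1 (α = 9): (9−8)(9−2)(9−5)(9−1) = 1·7·4·8 = 224 ≡ 3, so v_1 = 3^{−1} = 9 (mod 13).
  i = 2 (α = 8): (8−9)(8−2)(8−5)(8−1) = (−1)·6·3·7 = −126 ≡ 4, so v_2 = 4^{−1} = 10 (mod 13).
  i = 3 (α = 2): (2−9)(2−8)(2−5)(2−1) = (−7)·(−6)·(−3)·1 = −126 ≡ 4, so v_3 = 4^{−1} = 10 (mod 13).
  i = 4 (α = 5): (5−9)(5−8)(5−2)(5−1) = (−4)·(−3)·3·4 = 144 ≡ 1, so v_4 = 1^{−1} = 1 (mod 13).
  i = 5 (α = 1): (1−9)(1−8)(1−2)(1−5) = (−8)·(−7)·(−1)·(−4) = 224 ≡ 3, so v_5 = 3^{−1} = 9 (mod 13).
  v = [9, 10, 10, 1, 9].
Step 2: syndromes of r = [6, 0, 3, 8, 1] (all sums mod 13).
  S_0 = Σ v_i r_i = 9·6 + 10·0 + 10·3 + 1·8 + 9·1 = 101 ≡ 10.
  S_1 = Σ v_i α_i r_i = 9·9·6 + 10·8·0 + 10·2·3 + 1·5·8 + 9·1·1 = 595 ≡ 10.
  α_i^2 mod 13 = [3, 12, 4, 12, 1].
  S_2 = Σ v_i α_i^2 r_i = 9·3·6 + 10·12·0 + 10·4·3 + 1·12·8 + 9·1·1 = 387 ≡ 10.
  S = (10, 10, 10) ≠ 0, so r is not a codeword (an error is present).
Step 3: locate the error. For a single error e at position i, S_ℓ = v_i·e·α_i^ℓ, so α_err = S_1/S_0.
  S_0^{−1} = 10^{−1} = 4 (mod 13), so α_err = 10·4 = 40 ≡ 1 = α_5. Error position i = 5.
  Consistency check: S_2/S_1 = 10·4 = 40 ≡ 1 = α_err ✓ (single-error assumption holds).
Step 4: error magnitude e = S_0/v_5 = S_0·∏_{j≠5}(α_5 − α_j) = 10·3 = 30 ≡ 4 (mod 13).
Step 5: correct position 5: c_5 = r_5 − e = 1 − 4 ≡ 10 (mod 13). Hence c = [6, 0, 3, 8, 10].
  Check: interpolating c through the α_i gives m(x) = 4 + 6·x (degree < 2) with m(α_i) = c_i for every i, so c is indeed a codeword.


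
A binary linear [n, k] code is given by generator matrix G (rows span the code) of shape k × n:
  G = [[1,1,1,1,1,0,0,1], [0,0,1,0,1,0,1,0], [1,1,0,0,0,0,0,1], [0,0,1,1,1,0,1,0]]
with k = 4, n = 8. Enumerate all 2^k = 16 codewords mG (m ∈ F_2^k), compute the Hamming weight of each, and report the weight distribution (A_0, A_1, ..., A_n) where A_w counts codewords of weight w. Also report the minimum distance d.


Weight distribution: A_0 = 1, A_1 = 2, A_2 = 2, A_3 = 3, A_4 = 3, A_5 = 2, A_6 = 2, A_7 = 1. Minimum distance d = 1.

Enumerate all 2^4 = 16 messages m ∈ F_2^4.
For each, compute codeword c = mG in F_2^8, then tally its weight.
  m = 0000 → c = 00000000, weight = 0.
  m = 1000 → c = 11111001, weight = 6.
  m = 0100 → c = 00101010, weight = 3.
  m = 1100 → c = 11010011, weight = 5.
  m = 0010 → c = 11000001, weight = 3.
  m = 1010 → c = 00111000, weight = 3.
  m = 0110 → c = 11101011, weight = 6.
  m = 1110 → c = 00010010, weight = 2.
  m = 0001 → c = 00111010, weight = 4.
  m = 1001 → c = 11000011, weight = 4.
  m = 0101 → c = 00010000, weight = 1.
  m = 1101 → c = 11101001, weight = 5.
  m = 0011 → c = 11111011, weight = 7.
  m = 1011 → c = 00000010, weight = 1.
  m = 0111 → c = 11010001, weight = 4.
  m = 1111 → c = 00101000, weight = 2.
Tally weights:
  weight 0: 1 codewords.
  weight 1: 2 codewords.
  weight 2: 2 codewords.
  weight 3: 3 codewords.
  weight 4: 3 codewords.
  weight 5: 2 codewords.
  weight 6: 2 codewords.
  weight 7: 1 codewords.
Minimum distance d = smallest w > 0 with A_w > 0 = 1.
Sanity: Σ A_w = 16 = 2^4 = 16 ✓.


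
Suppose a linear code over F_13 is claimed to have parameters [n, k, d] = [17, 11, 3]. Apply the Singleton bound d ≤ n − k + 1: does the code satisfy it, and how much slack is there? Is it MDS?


Singleton RHS = n − k + 1 = 7, slack = 4, bound satisfied, not MDS.

Singleton bound: d ≤ n − k + 1.
Here n = 17, k = 11, so n − k + 1 = 7.
Given d = 3, check d ≤ 7: YES.
Slack = (n − k + 1) − d = 4.
The code is NOT MDS (slack = 4 > 0).
Description: the claimed parameters are [17, 11, 3]_13; such a code would be non-MDS.


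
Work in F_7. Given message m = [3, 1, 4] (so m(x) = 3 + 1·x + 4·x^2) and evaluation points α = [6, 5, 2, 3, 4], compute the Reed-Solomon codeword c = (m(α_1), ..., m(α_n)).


c = [6, 3, 0, 0, 1]

Message polynomial: m(x) = 3 + 1·x + 4·x^2 (mod 7).
For each evaluation point α_i, compute m(α_i) mod 7:
  α_1 = 6: Horner steps 4 → 4 → 6, so m(6) = 6.
  α_2 = 5: Horner steps 4 → 0 → 3, so m(5) = 3.
  α_3 = 2: Horner steps 4 → 2 → 0, so m(2) = 0.
  α_4 = 3: Horner steps 4 → 6 → 0, so m(3) = 0.
  α_5 = 4: Horner steps 4 → 3 → 1, so m(4) = 1.
Codeword c = [6, 3, 0, 0, 1] ∈ F_7^5.


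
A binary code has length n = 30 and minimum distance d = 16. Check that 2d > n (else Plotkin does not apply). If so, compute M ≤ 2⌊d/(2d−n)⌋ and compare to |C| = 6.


Plotkin bound M ≤ 16; given |C| = 6 ≤ bound (satisfied).

Check applicability: 2d = 32, n = 30.
2d − n = 2 > 0, so Plotkin applies.
Compute d/(2d−n) = 16/2 ≈ 8.0000.
⌊d/(2d−n)⌋ = 8.
Plotkin bound: M ≤ 2·8 = 16.
Given |C| = 6, check: satisfied.
This |C| is below the Plotkin bound.


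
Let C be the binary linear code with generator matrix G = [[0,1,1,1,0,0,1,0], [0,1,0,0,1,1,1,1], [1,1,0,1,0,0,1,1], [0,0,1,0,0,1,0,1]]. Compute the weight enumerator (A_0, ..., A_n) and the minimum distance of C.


Weight distribution: A_0 = 1, A_2 = 2, A_3 = 2, A_4 = 3, A_5 = 6, A_6 = 2. Minimum distance d = 2.

Enumerate all 2^4 = 16 messages m ∈ F_2^4.
For each, compute codeword c = mG in F_2^8, then tally its weight.
  m = 0000 → c = 00000000, weight = 0.
  m = 1000 → c = 01110010, weight = 4.
  m = 0100 → c = 01001111, weight = 5.
  m = 1100 → c = 00111101, weight = 5.
  m = 0010 → c = 11010011, weight = 5.
  m = 1010 → c = 10100001, weight = 3.
  m = 0110 → c = 10011100, weight = 4.
  m = 1110 → c = 11101110, weight = 6.
  m = 0001 → c = 00100101, weight = 3.
  m = 1001 → c = 01010111, weight = 5.
  m = 0101 → c = 01101010, weight = 4.
  m = 1101 → c = 00011000, weight = 2.
  m = 0011 → c = 11110110, weight = 6.
  m = 1011 → c = 10000100, weight = 2.
  m = 0111 → c = 10111001, weight = 5.
  m = 1111 → c = 11001011, weight = 5.
Tally weights:
  weight 0: 1 codewords.
  weight 2: 2 codewords.
  weight 3: 2 codewords.
  weight 4: 3 codewords.
  weight 5: 6 codewords.
  weight 6: 2 codewords.
Minimum distance d = smallest w > 0 with A_w > 0 = 2.
Sanity: Σ A_w = 16 = 2^4 = 16 ✓.


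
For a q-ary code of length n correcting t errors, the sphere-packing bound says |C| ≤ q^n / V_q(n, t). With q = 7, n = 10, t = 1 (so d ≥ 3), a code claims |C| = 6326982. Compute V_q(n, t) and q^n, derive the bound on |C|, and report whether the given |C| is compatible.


V_q(n, t) = 61, q^n = 282475249, Hamming bound = 4630741, |C| = 6326982 > bound (violated).

Step 1: Compute V_q(n, t) = Σ_{j=0}^1 C(n, j) (q−1)^j.
  j = 0: C(10,0)·(6)^0 = 1·1 = 1.
  j = 1: C(10,1)·(6)^1 = 10·6 = 60.
  V_q(n, t) = 1 + 60 = 61.
Step 2: q^n = 7^10 = 282475249.
Step 3: Hamming bound ⌊q^n / V_q(n,t)⌋ = ⌊282475249/61⌋ = 4630741.
Step 4: Compare |C| = 6326982 to 4630741: violated.
The claimed |C| lies above the Hamming bound, so no 7-ary code of length 10 with d ≥ 3 can have 6326982 codewords.


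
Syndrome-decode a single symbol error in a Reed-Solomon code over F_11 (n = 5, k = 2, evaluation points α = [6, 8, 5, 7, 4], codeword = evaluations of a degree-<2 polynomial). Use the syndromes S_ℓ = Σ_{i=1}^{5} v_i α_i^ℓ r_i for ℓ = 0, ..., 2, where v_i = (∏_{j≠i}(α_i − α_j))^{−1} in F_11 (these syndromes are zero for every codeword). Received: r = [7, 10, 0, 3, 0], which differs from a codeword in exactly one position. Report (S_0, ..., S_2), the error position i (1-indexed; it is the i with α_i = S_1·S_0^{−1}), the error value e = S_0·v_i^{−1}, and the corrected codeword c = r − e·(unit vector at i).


S = (9, 3, 1), error at position 5, error magnitude e = 7, c = [7, 10, 0, 3, 4].

Step 1: column multipliers v_i = (∏_{j≠i}(α_i − α_j))^{−1} mod 11.
  i = 1 (α = 6): (6−8)(6−5)(6−7)(6−4) = (−2)·1·(−1)·2 = 4 ≡ 4, so v_1 = 4^{−1} = 3 (mod 11).
  i = 2 (α = 8): (8−6)(8−5)(8−7)(8−4) = 2·3·1·4 = 24 ≡ 2, so v_2 = 2^{−1} = 6 (mod 11).
  i = 3 (α = 5): (5−6)(5−8)(5−7)(5−4) = (−1)·(−3)·(−2)·1 = −6 ≡ 5, so v_3 = 5^{−1} = 9 (mod 11).
  i = 4 (α = 7): (7−6)(7−8)(7−5)(7−4) = 1·(−1)·2·3 = −6 ≡ 5, so v_4 = 5^{−1} = 9 (mod 11).
  i = 5 (α = 4): (4−6)(4−8)(4−5)(4−7) = (−2)·(−4)·(−1)·(−3) = 24 ≡ 2, so v_5 = 2^{−1} = 6 (mod 11).
  v = [3, 6, 9, 9, 6].
Step 2: syndromes of r = [7, 10, 0, 3, 0] (all sums mod 11).
  S_0 = Σ v_i r_i = 3·7 + 6·10 + 9·0 + 9·3 + 6·0 = 108 ≡ 9.
  S_1 = Σ v_i α_i r_i = 3·6·7 + 6·8·10 + 9·5·0 + 9·7·3 + 6·4·0 = 795 ≡ 3.
  α_i^2 mod 11 = [3, 9, 3, 5, 5].
  S_2 = Σ v_i α_i^2 r_i = 3·3·7 + 6·9·10 + 9·3·0 + 9·5·3 + 6·5·0 = 738 ≡ 1.
  S = (9, 3, 1) ≠ 0, so r is not a codeword (an error is present).
Step 3: locate the error. For a single error e at position i, S_ℓ = v_i·e·α_i^ℓ, so α_err = S_1/S_0.
  S_0^{−1} = 9^{−1} = 5 (mod 11), so α_err = 3·5 = 15 ≡ 4 = α_5. Error position i = 5.
  Consistency check: S_2/S_1 = 1·4 = 4 ≡ 4 = α_err ✓ (single-error assumption holds).
Step 4: error magnitude e = S_0/v_5 = S_0·∏_{j≠5}(α_5 − α_j) = 9·2 = 18 ≡ 7 (mod 11).
Step 5: correct position 5: c_5 = r_5 − e = 0 − 7 ≡ 4 (mod 11). Hence c = [7, 10, 0, 3, 4].
  Check: interpolating c through the α_i gives m(x) = 9 + 7·x (degree < 2) with m(α_i) = c_i for every i, so c is indeed a codeword.
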